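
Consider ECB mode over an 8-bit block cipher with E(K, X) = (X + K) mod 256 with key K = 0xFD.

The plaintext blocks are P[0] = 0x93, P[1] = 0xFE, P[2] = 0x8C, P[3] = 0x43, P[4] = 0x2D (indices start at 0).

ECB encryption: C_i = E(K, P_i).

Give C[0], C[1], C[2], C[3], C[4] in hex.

C[0] = 0x90, C[1] = 0xFB, C[2] = 0x89, C[3] = 0x40, C[4] = 0x2A

C[0]: E(K, 0x93) = 0x90.
C[1]: E(K, 0xFE) = 0xFB.
C[2]: E(K, 0x8C) = 0x89.
C[3]: E(K, 0x43) = 0x40.
C[4]: E(K, 0x2D) = 0x2A.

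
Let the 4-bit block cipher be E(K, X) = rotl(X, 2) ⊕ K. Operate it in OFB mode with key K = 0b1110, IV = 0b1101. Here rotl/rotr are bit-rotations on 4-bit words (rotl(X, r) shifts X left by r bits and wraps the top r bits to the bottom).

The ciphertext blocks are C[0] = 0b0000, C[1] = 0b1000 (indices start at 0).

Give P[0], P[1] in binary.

OFB decryption: S_i = E(K, S_{i−1}) with S_{−1} = IV; P_i = C_i ⊕ S_i.
P[0]: S = E(K, 0b1101) = 0b1001; 0b0000 ⊕ 0b1001 = 0b1001.
P[1]: S = E(K, 0b1001) = 0b1000; 0b1000 ⊕ 0b1000 = 0b0000.

P[0] = 0b1001, P[1] = 0b0000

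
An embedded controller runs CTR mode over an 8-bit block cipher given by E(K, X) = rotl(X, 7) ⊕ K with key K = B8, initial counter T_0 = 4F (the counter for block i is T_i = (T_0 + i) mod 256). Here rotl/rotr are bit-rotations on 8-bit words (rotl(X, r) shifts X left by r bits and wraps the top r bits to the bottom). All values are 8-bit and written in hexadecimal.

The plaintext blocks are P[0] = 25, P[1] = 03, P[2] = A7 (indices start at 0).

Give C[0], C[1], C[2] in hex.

CTR encryption: S_i = E(K, T_i) where T_i is the counter for block i; C_i = P_i ⊕ S_i.
C[0]: T = 4F, S = E(K, T) = 1F; 25 ⊕ 1F = 3A.
C[1]: T = 50, S = E(K, T) = 90; 03 ⊕ 90 = 93.
C[2]: T = 51, S = E(K, T) = 10; A7 ⊕ 10 = B7.

C[0] = 3A, C[1] = 93, C[2] = B7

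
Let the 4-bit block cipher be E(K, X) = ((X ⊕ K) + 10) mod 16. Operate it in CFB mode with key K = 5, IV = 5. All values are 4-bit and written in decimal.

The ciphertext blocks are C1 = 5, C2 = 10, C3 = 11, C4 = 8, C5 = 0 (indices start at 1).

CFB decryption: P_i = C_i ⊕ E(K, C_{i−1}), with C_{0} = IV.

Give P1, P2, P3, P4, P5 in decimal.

P1: E(K, 5) = 10; 5 ⊕ 10 = 15.
P2: E(K, 5) = 10; 10 ⊕ 10 = 0.
P3: E(K, 10) = 9; 11 ⊕ 9 = 2.
P4: E(K, 11) = 8; 8 ⊕ 8 = 0.
P5: E(K, 8) = 7; 0 ⊕ 7 = 7.

P1 = 15, P2 = 0, P3 = 2, P4 = 0, P5 = 7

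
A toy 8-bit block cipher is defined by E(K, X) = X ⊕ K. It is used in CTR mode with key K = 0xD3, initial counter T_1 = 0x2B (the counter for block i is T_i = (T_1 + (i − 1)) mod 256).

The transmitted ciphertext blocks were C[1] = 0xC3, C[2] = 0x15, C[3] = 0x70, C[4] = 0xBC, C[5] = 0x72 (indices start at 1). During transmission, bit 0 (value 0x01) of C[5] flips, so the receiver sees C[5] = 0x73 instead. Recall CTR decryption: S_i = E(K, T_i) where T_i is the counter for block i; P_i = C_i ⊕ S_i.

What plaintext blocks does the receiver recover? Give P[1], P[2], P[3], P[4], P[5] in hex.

Only C[5] changed, to 0x73. In CTR, a change in C_i flips the same bit in P_i only; the keystream is unaffected. Decrypting the received ciphertext:
P[1]: T = 0x2B, S = E(K, T) = 0xF8; 0xC3 ⊕ 0xF8 = 0x3B.
P[2]: T = 0x2C, S = E(K, T) = 0xFF; 0x15 ⊕ 0xFF = 0xEA.
P[3]: T = 0x2D, S = E(K, T) = 0xFE; 0x70 ⊕ 0xFE = 0x8E.
P[4]: T = 0x2E, S = E(K, T) = 0xFD; 0xBC ⊕ 0xFD = 0x41.
P[5]: T = 0x2F, S = E(K, T) = 0xFC; 0x73 ⊕ 0xFC = 0x8F.
Blocks that differ from the original plaintext: P[5].

P[1] = 0x3B, P[2] = 0xEA, P[3] = 0x8E, P[4] = 0x41, P[5] = 0x8F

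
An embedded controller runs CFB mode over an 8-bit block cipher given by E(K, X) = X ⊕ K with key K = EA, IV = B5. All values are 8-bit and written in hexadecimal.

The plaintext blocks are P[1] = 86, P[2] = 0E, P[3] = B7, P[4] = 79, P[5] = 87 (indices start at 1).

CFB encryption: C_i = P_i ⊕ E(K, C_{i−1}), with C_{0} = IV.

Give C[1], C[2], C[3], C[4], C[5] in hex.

C[1] = D9, C[2] = 3D, C[3] = 60, C[4] = F3, C[5] = 9E

C[1]: E(K, B5) = 5F; 86 ⊕ 5F = D9.
C[2]: E(K, D9) = 33; 0E ⊕ 33 = 3D.
C[3]: E(K, 3D) = D7; B7 ⊕ D7 = 60.
C[4]: E(K, 60) = 8A; 79 ⊕ 8A = F3.
C[5]: E(K, F3) = 19; 87 ⊕ 19 = 9E.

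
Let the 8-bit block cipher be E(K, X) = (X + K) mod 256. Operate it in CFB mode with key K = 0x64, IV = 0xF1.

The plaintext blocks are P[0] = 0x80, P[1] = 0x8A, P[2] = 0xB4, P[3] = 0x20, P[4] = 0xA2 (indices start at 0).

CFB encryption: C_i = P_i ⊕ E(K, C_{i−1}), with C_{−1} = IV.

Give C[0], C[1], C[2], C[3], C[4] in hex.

C[0] = 0xD5, C[1] = 0xB3, C[2] = 0xA3, C[3] = 0x27, C[4] = 0x29

C[0]: E(K, 0xF1) = 0x55; 0x80 ⊕ 0x55 = 0xD5.
C[1]: E(K, 0xD5) = 0x39; 0x8A ⊕ 0x39 = 0xB3.
C[2]: E(K, 0xB3) = 0x17; 0xB4 ⊕ 0x17 = 0xA3.
C[3]: E(K, 0xA3) = 0x07; 0x20 ⊕ 0x07 = 0x27.
C[4]: E(K, 0x27) = 0x8B; 0xA2 ⊕ 0x8B = 0x29.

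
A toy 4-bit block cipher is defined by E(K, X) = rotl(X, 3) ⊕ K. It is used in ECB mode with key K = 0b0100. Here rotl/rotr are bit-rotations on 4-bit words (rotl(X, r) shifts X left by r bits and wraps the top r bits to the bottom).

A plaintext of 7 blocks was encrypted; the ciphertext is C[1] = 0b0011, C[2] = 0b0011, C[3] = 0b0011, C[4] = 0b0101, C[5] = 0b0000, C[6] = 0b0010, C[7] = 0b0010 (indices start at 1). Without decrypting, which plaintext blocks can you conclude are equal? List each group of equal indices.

ECB encrypts each block independently with the same key, so equal ciphertext blocks imply equal plaintext blocks.
C[1] = C[2] = C[3] = 0b0011, so P[1] = P[2] = P[3].
C[6] = C[7] = 0b0010, so P[6] = P[7].

P[1] = P[2] = P[3]; P[6] = P[7]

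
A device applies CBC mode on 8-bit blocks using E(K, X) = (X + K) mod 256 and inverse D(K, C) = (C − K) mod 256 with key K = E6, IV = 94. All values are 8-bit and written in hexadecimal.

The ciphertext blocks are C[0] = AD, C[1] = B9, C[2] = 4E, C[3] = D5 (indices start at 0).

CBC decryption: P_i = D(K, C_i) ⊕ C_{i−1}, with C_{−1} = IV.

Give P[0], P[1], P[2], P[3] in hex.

P[0] = 53, P[1] = 7E, P[2] = D1, P[3] = A1

P[0]: D(K, AD) = C7; C7 ⊕ 94 = 53.
P[1]: D(K, B9) = D3; D3 ⊕ AD = 7E.
P[2]: D(K, 4E) = 68; 68 ⊕ B9 = D1.
P[3]: D(K, D5) = EF; EF ⊕ 4E = A1.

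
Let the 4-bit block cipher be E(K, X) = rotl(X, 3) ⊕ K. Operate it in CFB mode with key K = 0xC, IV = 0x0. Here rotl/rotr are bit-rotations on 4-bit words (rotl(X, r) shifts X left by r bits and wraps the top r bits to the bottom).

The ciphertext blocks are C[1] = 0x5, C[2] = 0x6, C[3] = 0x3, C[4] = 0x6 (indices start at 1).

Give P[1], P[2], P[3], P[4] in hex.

CFB decryption: P_i = C_i ⊕ E(K, C_{i−1}), with C_{0} = IV.
P[1]: E(K, 0x0) = 0xC; 0x5 ⊕ 0xC = 0x9.
P[2]: E(K, 0x5) = 0x6; 0x6 ⊕ 0x6 = 0x0.
P[3]: E(K, 0x6) = 0xF; 0x3 ⊕ 0xF = 0xC.
P[4]: E(K, 0x3) = 0x5; 0x6 ⊕ 0x5 = 0x3.

P[1] = 0x9, P[2] = 0x0, P[3] = 0xC, P[4] = 0x3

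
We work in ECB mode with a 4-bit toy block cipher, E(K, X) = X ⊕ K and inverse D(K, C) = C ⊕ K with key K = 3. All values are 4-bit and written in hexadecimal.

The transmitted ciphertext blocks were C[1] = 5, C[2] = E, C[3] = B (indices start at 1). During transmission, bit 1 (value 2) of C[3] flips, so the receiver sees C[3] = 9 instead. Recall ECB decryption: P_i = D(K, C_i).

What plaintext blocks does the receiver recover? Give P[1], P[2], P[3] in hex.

P[1] = 6, P[2] = D, P[3] = A

Only C[3] changed, to 9. In ECB, a change in C_i affects only P_i. Decrypting the received ciphertext:
P[1]: D(K, 5) = 6.
P[2]: D(K, E) = D.
P[3]: D(K, 9) = A.
Blocks that differ from the original plaintext: P[3].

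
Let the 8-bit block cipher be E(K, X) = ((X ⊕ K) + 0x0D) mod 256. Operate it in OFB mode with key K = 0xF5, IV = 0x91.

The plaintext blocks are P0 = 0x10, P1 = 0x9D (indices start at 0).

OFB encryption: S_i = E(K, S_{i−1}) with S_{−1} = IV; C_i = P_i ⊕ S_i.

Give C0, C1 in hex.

C0 = 0x61, C1 = 0x0C

C0: S = E(K, 0x91) = 0x71; 0x10 ⊕ 0x71 = 0x61.
C1: S = E(K, 0x71) = 0x91; 0x9D ⊕ 0x91 = 0x0C.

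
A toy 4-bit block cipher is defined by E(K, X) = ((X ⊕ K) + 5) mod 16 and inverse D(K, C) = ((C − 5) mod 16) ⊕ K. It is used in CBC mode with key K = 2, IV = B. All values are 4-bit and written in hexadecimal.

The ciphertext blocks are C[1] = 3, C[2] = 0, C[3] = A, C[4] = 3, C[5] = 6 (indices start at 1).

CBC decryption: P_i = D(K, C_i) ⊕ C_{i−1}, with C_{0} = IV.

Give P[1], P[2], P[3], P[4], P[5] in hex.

P[1]: D(K, 3) = C; C ⊕ B = 7.
P[2]: D(K, 0) = 9; 9 ⊕ 3 = A.
P[3]: D(K, A) = 7; 7 ⊕ 0 = 7.
P[4]: D(K, 3) = C; C ⊕ A = 6.
P[5]: D(K, 6) = 3; 3 ⊕ 3 = 0.

P[1] = 7, P[2] = A, P[3] = 7, P[4] = 6, P[5] = 0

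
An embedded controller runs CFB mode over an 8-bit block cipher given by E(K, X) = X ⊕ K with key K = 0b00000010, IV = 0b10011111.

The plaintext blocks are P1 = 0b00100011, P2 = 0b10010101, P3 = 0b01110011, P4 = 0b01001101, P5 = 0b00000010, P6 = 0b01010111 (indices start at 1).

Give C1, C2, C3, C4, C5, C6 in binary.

CFB encryption: C_i = P_i ⊕ E(K, C_{i−1}), with C_{0} = IV.
C1: E(K, 0b10011111) = 0b10011101; 0b00100011 ⊕ 0b10011101 = 0b10111110.
C2: E(K, 0b10111110) = 0b10111100; 0b10010101 ⊕ 0b10111100 = 0b00101001.
C3: E(K, 0b00101001) = 0b00101011; 0b01110011 ⊕ 0b00101011 = 0b01011000.
C4: E(K, 0b01011000) = 0b01011010; 0b01001101 ⊕ 0b01011010 = 0b00010111.
C5: E(K, 0b00010111) = 0b00010101; 0b00000010 ⊕ 0b00010101 = 0b00010111.
C6: E(K, 0b00010111) = 0b00010101; 0b01010111 ⊕ 0b00010101 = 0b01000010.

C1 = 0b10111110, C2 = 0b00101001, C3 = 0b01011000, C4 = 0b00010111, C5 = 0b00010111, C6 = 0b01000010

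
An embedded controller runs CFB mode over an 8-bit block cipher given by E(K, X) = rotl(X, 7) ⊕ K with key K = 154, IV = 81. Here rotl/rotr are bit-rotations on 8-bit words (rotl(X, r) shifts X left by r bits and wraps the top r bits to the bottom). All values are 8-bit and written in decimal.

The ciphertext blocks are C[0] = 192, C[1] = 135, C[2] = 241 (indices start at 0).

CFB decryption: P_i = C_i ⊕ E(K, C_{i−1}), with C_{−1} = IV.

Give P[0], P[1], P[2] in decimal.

P[0] = 242, P[1] = 125, P[2] = 168

P[0]: E(K, 81) = 50; 192 ⊕ 50 = 242.
P[1]: E(K, 192) = 250; 135 ⊕ 250 = 125.
P[2]: E(K, 135) = 89; 241 ⊕ 89 = 168.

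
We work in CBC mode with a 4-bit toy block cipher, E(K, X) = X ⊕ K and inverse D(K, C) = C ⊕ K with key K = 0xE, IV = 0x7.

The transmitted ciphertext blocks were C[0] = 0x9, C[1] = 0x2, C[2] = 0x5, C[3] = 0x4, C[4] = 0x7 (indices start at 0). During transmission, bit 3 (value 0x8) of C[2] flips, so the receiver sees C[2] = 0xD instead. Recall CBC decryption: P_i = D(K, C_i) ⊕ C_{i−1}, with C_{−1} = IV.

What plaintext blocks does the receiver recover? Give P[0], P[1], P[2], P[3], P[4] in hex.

P[0] = 0x0, P[1] = 0x5, P[2] = 0x1, P[3] = 0x7, P[4] = 0xD

Only C[2] changed, to 0xD. In CBC, a change in C_i garbles P_i and flips the same bit in P_{i+1}. Decrypting the received ciphertext:
P[0]: D(K, 0x9) = 0x7; 0x7 ⊕ 0x7 = 0x0.
P[1]: D(K, 0x2) = 0xC; 0xC ⊕ 0x9 = 0x5.
P[2]: D(K, 0xD) = 0x3; 0x3 ⊕ 0x2 = 0x1.
P[3]: D(K, 0x4) = 0xA; 0xA ⊕ 0xD = 0x7.
P[4]: D(K, 0x7) = 0x9; 0x9 ⊕ 0x4 = 0xD.
Blocks that differ from the original plaintext: P[2], P[3].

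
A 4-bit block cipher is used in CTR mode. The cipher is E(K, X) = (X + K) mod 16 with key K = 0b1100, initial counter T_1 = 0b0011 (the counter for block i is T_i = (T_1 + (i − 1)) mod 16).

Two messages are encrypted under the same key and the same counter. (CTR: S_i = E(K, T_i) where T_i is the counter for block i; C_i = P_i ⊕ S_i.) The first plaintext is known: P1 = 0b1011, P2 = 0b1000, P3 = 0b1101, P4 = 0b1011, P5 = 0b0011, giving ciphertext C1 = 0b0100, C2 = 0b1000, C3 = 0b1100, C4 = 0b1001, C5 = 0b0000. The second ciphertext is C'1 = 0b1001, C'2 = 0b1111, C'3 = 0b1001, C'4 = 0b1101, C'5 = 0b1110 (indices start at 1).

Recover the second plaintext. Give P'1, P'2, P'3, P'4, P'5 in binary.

P'1 = 0b0110, P'2 = 0b1111, P'3 = 0b1000, P'4 = 0b1111, P'5 = 0b1101

In CTR with a reused counter, both messages share the same keystream S_i, so C_i ⊕ C'_i = P_i ⊕ P'_i and thus P'_i = P_i ⊕ C_i ⊕ C'_i.
P'1: 0b1011 ⊕ 0b0100 ⊕ 0b1001 = 0b0110.
P'2: 0b1000 ⊕ 0b1000 ⊕ 0b1111 = 0b1111.
P'3: 0b1101 ⊕ 0b1100 ⊕ 0b1001 = 0b1000.
P'4: 0b1011 ⊕ 0b1001 ⊕ 0b1101 = 0b1111.
P'5: 0b0011 ⊕ 0b0000 ⊕ 0b1110 = 0b1101.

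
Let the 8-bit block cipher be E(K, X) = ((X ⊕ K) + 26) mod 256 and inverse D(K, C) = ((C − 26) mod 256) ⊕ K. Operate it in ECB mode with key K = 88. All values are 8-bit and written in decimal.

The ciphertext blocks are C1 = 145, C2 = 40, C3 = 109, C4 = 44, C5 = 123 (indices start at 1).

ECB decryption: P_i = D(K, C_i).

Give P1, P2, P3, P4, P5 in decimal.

P1 = 47, P2 = 86, P3 = 11, P4 = 74, P5 = 57

P1: D(K, 145) = 47.
P2: D(K, 40) = 86.
P3: D(K, 109) = 11.
P4: D(K, 44) = 74.
P5: D(K, 123) = 57.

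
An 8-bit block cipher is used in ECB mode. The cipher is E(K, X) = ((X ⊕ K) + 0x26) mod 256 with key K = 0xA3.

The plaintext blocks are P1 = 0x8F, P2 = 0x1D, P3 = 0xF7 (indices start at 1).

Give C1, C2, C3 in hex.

C1 = 0x52, C2 = 0xE4, C3 = 0x7A

ECB encryption: C_i = E(K, P_i).
C1: E(K, 0x8F) = 0x52.
C2: E(K, 0x1D) = 0xE4.
C3: E(K, 0xF7) = 0x7A.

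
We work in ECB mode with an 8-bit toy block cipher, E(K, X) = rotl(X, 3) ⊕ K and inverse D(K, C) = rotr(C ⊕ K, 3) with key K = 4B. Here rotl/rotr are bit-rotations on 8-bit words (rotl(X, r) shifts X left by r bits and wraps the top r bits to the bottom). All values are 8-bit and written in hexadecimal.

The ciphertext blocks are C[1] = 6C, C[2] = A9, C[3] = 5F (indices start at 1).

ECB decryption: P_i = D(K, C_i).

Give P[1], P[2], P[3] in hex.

P[1]: D(K, 6C) = E4.
P[2]: D(K, A9) = 5C.
P[3]: D(K, 5F) = 82.

P[1] = E4, P[2] = 5C, P[3] = 82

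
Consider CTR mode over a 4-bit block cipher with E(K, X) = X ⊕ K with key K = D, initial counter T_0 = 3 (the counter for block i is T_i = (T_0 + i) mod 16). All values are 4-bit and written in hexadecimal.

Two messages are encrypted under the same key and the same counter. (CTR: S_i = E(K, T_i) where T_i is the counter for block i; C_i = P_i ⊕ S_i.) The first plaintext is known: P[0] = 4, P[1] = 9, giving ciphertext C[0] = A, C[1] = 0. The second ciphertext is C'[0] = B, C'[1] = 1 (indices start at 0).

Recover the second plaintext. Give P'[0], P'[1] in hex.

In CTR with a reused counter, both messages share the same keystream S_i, so C_i ⊕ C'_i = P_i ⊕ P'_i and thus P'_i = P_i ⊕ C_i ⊕ C'_i.
P'[0]: 4 ⊕ A ⊕ B = 5.
P'[1]: 9 ⊕ 0 ⊕ 1 = 8.

P'[0] = 5, P'[1] = 8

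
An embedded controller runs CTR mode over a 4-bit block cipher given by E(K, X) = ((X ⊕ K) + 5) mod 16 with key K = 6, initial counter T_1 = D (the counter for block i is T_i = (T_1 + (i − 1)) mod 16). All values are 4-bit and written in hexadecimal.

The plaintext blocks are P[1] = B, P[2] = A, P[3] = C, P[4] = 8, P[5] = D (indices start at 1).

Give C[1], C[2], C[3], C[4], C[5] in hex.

CTR encryption: S_i = E(K, T_i) where T_i is the counter for block i; C_i = P_i ⊕ S_i.
C[1]: T = D, S = E(K, T) = 0; B ⊕ 0 = B.
C[2]: T = E, S = E(K, T) = D; A ⊕ D = 7.
C[3]: T = F, S = E(K, T) = E; C ⊕ E = 2.
C[4]: T = 0, S = E(K, T) = B; 8 ⊕ B = 3.
C[5]: T = 1, S = E(K, T) = C; D ⊕ C = 1.

C[1] = B, C[2] = 7, C[3] = 2, C[4] = 3, C[5] = 1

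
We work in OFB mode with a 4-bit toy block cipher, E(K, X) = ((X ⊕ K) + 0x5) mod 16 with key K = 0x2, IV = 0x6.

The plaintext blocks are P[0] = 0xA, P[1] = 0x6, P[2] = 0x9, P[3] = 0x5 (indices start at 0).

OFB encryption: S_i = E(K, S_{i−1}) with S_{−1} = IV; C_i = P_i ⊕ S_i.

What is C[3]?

C[3] = 0xF

C[0]: S = E(K, 0x6) = 0x9; 0xA ⊕ 0x9 = 0x3.
C[1]: S = E(K, 0x9) = 0x0; 0x6 ⊕ 0x0 = 0x6.
C[2]: S = E(K, 0x0) = 0x7; 0x9 ⊕ 0x7 = 0xE.
C[3]: S = E(K, 0x7) = 0xA; 0x5 ⊕ 0xA = 0xF.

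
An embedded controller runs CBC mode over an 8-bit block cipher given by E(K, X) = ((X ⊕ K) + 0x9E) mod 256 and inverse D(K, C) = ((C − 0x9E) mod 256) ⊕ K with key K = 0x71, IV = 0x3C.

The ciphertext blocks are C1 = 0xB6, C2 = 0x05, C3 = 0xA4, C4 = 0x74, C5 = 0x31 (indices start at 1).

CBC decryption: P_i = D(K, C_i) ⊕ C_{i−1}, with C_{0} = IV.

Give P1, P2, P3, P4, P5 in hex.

P1 = 0x55, P2 = 0xA0, P3 = 0x72, P4 = 0x03, P5 = 0x96

P1: D(K, 0xB6) = 0x69; 0x69 ⊕ 0x3C = 0x55.
P2: D(K, 0x05) = 0x16; 0x16 ⊕ 0xB6 = 0xA0.
P3: D(K, 0xA4) = 0x77; 0x77 ⊕ 0x05 = 0x72.
P4: D(K, 0x74) = 0xA7; 0xA7 ⊕ 0xA4 = 0x03.
P5: D(K, 0x31) = 0xE2; 0xE2 ⊕ 0x74 = 0x96.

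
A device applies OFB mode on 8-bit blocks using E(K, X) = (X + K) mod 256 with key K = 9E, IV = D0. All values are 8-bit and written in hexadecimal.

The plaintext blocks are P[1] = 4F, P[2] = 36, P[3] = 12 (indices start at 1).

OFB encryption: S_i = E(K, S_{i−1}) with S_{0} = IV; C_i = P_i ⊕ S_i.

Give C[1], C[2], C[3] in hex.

C[1] = 21, C[2] = 3A, C[3] = B8

C[1]: S = E(K, D0) = 6E; 4F ⊕ 6E = 21.
C[2]: S = E(K, 6E) = 0C; 36 ⊕ 0C = 3A.
C[3]: S = E(K, 0C) = AA; 12 ⊕ AA = B8.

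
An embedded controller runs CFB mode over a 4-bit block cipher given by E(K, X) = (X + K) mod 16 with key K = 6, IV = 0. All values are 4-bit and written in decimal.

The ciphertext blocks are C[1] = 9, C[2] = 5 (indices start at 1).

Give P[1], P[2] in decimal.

CFB decryption: P_i = C_i ⊕ E(K, C_{i−1}), with C_{0} = IV.
P[1]: E(K, 0) = 6; 9 ⊕ 6 = 15.
P[2]: E(K, 9) = 15; 5 ⊕ 15 = 10.

P[1] = 15, P[2] = 10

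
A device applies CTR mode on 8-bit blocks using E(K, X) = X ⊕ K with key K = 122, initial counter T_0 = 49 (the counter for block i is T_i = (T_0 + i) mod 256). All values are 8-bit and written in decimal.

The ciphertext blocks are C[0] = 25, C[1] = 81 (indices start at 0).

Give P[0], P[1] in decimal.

P[0] = 82, P[1] = 25

CTR decryption: S_i = E(K, T_i) where T_i is the counter for block i; P_i = C_i ⊕ S_i.
P[0]: T = 49, S = E(K, T) = 75; 25 ⊕ 75 = 82.
P[1]: T = 50, S = E(K, T) = 72; 81 ⊕ 72 = 25.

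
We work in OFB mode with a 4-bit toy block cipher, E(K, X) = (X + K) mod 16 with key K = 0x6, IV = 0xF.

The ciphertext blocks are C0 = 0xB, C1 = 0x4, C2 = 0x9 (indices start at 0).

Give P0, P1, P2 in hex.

OFB decryption: S_i = E(K, S_{i−1}) with S_{−1} = IV; P_i = C_i ⊕ S_i.
P0: S = E(K, 0xF) = 0x5; 0xB ⊕ 0x5 = 0xE.
P1: S = E(K, 0x5) = 0xB; 0x4 ⊕ 0xB = 0xF.
P2: S = E(K, 0xB) = 0x1; 0x9 ⊕ 0x1 = 0x8.

P0 = 0xE, P1 = 0xF, P2 = 0x8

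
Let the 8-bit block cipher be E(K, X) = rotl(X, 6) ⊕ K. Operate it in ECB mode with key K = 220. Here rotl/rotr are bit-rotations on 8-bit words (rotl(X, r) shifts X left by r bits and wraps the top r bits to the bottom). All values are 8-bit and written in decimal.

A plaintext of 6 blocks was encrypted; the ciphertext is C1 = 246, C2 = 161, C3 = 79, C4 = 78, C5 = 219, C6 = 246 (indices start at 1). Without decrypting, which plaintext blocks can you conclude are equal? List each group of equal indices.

P1 = P6

ECB encrypts each block independently with the same key, so equal ciphertext blocks imply equal plaintext blocks.
C1 = C6 = 246, so P1 = P6.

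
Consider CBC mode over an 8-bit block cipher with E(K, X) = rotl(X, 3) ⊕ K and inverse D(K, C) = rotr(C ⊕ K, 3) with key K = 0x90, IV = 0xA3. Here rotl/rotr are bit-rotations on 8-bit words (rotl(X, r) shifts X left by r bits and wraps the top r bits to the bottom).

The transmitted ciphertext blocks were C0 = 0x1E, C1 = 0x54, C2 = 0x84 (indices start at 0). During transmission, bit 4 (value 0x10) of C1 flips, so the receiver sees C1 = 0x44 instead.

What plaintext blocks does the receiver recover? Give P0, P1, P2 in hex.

P0 = 0x72, P1 = 0x84, P2 = 0xC6

CBC decryption: P_i = D(K, C_i) ⊕ C_{i−1}, with C_{−1} = IV.
Only C1 changed, to 0x44. In CBC, a change in C_i garbles P_i and flips the same bit in P_{i+1}. Decrypting the received ciphertext:
P0: D(K, 0x1E) = 0xD1; 0xD1 ⊕ 0xA3 = 0x72.
P1: D(K, 0x44) = 0x9A; 0x9A ⊕ 0x1E = 0x84.
P2: D(K, 0x84) = 0x82; 0x82 ⊕ 0x44 = 0xC6.
Blocks that differ from the original plaintext: P1, P2.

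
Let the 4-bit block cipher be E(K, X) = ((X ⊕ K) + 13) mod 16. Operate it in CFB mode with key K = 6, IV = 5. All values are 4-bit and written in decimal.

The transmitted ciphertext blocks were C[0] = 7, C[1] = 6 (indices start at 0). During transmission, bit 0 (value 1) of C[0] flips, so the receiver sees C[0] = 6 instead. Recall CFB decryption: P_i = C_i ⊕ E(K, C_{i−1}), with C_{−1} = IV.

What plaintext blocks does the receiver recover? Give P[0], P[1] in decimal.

P[0] = 6, P[1] = 11

Only C[0] changed, to 6. In CFB, a change in C_i flips the same bit in P_i and garbles P_{i+1}. Decrypting the received ciphertext:
P[0]: E(K, 5) = 0; 6 ⊕ 0 = 6.
P[1]: E(K, 6) = 13; 6 ⊕ 13 = 11.
Blocks that differ from the original plaintext: P[0], P[1].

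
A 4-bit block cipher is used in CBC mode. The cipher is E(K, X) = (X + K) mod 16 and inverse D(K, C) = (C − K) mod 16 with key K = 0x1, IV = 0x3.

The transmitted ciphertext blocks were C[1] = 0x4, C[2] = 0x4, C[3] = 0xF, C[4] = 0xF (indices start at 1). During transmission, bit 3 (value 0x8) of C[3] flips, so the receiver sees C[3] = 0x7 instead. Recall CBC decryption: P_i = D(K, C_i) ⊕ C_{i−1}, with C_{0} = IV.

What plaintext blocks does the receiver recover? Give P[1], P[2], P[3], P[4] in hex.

Only C[3] changed, to 0x7. In CBC, a change in C_i garbles P_i and flips the same bit in P_{i+1}. Decrypting the received ciphertext:
P[1]: D(K, 0x4) = 0x3; 0x3 ⊕ 0x3 = 0x0.
P[2]: D(K, 0x4) = 0x3; 0x3 ⊕ 0x4 = 0x7.
P[3]: D(K, 0x7) = 0x6; 0x6 ⊕ 0x4 = 0x2.
P[4]: D(K, 0xF) = 0xE; 0xE ⊕ 0x7 = 0x9.
Blocks that differ from the original plaintext: P[3], P[4].

P[1] = 0x0, P[2] = 0x7, P[3] = 0x2, P[4] = 0x9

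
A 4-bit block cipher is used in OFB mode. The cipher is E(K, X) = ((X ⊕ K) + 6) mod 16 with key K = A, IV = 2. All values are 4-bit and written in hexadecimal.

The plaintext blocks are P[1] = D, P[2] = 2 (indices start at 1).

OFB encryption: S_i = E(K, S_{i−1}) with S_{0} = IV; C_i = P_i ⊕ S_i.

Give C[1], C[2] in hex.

C[1] = 3, C[2] = 8

C[1]: S = E(K, 2) = E; D ⊕ E = 3.
C[2]: S = E(K, E) = A; 2 ⊕ A = 8.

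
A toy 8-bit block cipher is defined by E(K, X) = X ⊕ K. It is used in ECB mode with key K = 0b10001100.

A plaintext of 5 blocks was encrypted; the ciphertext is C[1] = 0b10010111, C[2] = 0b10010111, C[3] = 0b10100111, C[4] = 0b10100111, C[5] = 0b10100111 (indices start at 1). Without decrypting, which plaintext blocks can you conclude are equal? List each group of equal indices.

P[1] = P[2]; P[3] = P[4] = P[5]

ECB encrypts each block independently with the same key, so equal ciphertext blocks imply equal plaintext blocks.
C[1] = C[2] = 0b10010111, so P[1] = P[2].
C[3] = C[4] = C[5] = 0b10100111, so P[3] = P[4] = P[5].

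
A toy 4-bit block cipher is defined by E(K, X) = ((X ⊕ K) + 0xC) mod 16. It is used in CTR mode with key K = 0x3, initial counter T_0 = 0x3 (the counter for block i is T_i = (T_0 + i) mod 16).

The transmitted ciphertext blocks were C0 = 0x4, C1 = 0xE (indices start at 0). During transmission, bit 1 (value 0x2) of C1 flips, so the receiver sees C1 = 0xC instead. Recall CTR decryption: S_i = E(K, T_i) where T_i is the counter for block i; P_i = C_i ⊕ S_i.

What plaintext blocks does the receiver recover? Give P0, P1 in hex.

P0 = 0x8, P1 = 0xF

Only C1 changed, to 0xC. In CTR, a change in C_i flips the same bit in P_i only; the keystream is unaffected. Decrypting the received ciphertext:
P0: T = 0x3, S = E(K, T) = 0xC; 0x4 ⊕ 0xC = 0x8.
P1: T = 0x4, S = E(K, T) = 0x3; 0xC ⊕ 0x3 = 0xF.
Blocks that differ from the original plaintext: P1.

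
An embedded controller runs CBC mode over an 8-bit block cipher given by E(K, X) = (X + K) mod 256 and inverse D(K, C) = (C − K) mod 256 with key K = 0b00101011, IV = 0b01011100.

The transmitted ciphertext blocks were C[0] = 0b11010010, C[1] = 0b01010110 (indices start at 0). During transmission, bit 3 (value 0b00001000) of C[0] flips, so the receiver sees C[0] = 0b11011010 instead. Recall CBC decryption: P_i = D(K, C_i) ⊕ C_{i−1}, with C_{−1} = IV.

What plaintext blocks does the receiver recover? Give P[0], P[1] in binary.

Only C[0] changed, to 0b11011010. In CBC, a change in C_i garbles P_i and flips the same bit in P_{i+1}. Decrypting the received ciphertext:
P[0]: D(K, 0b11011010) = 0b10101111; 0b10101111 ⊕ 0b01011100 = 0b11110011.
P[1]: D(K, 0b01010110) = 0b00101011; 0b00101011 ⊕ 0b11011010 = 0b11110001.
Blocks that differ from the original plaintext: P[0], P[1].

P[0] = 0b11110011, P[1] = 0b11110001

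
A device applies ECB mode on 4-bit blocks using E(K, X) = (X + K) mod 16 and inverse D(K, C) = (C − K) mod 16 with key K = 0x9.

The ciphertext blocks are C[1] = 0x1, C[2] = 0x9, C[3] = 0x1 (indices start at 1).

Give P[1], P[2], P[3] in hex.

ECB decryption: P_i = D(K, C_i).
P[1]: D(K, 0x1) = 0x8.
P[2]: D(K, 0x9) = 0x0.
P[3]: D(K, 0x1) = 0x8.

P[1] = 0x8, P[2] = 0x0, P[3] = 0x8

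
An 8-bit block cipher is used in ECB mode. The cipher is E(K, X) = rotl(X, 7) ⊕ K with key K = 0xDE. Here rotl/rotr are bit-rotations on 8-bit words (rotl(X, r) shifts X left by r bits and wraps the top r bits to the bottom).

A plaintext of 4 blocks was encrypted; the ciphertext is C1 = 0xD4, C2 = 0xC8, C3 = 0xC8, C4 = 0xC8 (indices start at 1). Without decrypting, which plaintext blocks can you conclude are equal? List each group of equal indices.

ECB encrypts each block independently with the same key, so equal ciphertext blocks imply equal plaintext blocks.
C2 = C3 = C4 = 0xC8, so P2 = P3 = P4.

P2 = P3 = P4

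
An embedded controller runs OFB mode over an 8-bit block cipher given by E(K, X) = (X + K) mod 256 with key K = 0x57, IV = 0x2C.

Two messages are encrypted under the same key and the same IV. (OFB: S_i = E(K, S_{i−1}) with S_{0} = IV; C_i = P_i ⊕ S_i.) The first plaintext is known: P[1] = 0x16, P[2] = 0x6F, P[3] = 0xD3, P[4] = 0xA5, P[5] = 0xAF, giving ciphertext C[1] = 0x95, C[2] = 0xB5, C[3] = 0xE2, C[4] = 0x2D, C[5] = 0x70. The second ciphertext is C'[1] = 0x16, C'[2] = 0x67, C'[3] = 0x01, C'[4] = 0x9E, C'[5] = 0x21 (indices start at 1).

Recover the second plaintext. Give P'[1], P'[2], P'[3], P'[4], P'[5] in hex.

P'[1] = 0x95, P'[2] = 0xBD, P'[3] = 0x30, P'[4] = 0x16, P'[5] = 0xFE

In OFB with a reused IV, both messages share the same keystream S_i, so C_i ⊕ C'_i = P_i ⊕ P'_i and thus P'_i = P_i ⊕ C_i ⊕ C'_i.
P'[1]: 0x16 ⊕ 0x95 ⊕ 0x16 = 0x95.
P'[2]: 0x6F ⊕ 0xB5 ⊕ 0x67 = 0xBD.
P'[3]: 0xD3 ⊕ 0xE2 ⊕ 0x01 = 0x30.
P'[4]: 0xA5 ⊕ 0x2D ⊕ 0x9E = 0x16.
P'[5]: 0xAF ⊕ 0x70 ⊕ 0x21 = 0xFE.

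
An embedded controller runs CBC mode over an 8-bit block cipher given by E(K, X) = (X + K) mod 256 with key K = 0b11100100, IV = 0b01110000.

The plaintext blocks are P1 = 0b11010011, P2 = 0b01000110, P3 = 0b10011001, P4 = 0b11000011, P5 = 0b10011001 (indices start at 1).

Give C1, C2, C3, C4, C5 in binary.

C1 = 0b10000111, C2 = 0b10100101, C3 = 0b00100000, C4 = 0b11000111, C5 = 0b01000010

CBC encryption: C_i = E(K, P_i ⊕ C_{i−1}), with C_{0} = IV.
C1: P1 ⊕ 0b01110000 = 0b10100011; E(K, 0b10100011) = 0b10000111.
C2: P2 ⊕ 0b10000111 = 0b11000001; E(K, 0b11000001) = 0b10100101.
C3: P3 ⊕ 0b10100101 = 0b00111100; E(K, 0b00111100) = 0b00100000.
C4: P4 ⊕ 0b00100000 = 0b11100011; E(K, 0b11100011) = 0b11000111.
C5: P5 ⊕ 0b11000111 = 0b01011110; E(K, 0b01011110) = 0b01000010.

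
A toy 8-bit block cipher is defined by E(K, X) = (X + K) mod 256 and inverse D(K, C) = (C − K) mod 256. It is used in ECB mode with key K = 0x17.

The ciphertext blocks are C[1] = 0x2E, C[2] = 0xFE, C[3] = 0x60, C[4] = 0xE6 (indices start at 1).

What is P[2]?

ECB decryption: P_i = D(K, C_i).
P[2]: D(K, 0xFE) = 0xE7.

P[2] = 0xE7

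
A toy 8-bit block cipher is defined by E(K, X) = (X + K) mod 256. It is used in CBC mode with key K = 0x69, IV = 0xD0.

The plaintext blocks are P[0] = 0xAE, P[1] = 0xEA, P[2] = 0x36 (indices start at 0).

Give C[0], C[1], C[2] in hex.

CBC encryption: C_i = E(K, P_i ⊕ C_{i−1}), with C_{−1} = IV.
C[0]: P[0] ⊕ 0xD0 = 0x7E; E(K, 0x7E) = 0xE7.
C[1]: P[1] ⊕ 0xE7 = 0x0D; E(K, 0x0D) = 0x76.
C[2]: P[2] ⊕ 0x76 = 0x40; E(K, 0x40) = 0xA9.

C[0] = 0xE7, C[1] = 0x76, C[2] = 0xA9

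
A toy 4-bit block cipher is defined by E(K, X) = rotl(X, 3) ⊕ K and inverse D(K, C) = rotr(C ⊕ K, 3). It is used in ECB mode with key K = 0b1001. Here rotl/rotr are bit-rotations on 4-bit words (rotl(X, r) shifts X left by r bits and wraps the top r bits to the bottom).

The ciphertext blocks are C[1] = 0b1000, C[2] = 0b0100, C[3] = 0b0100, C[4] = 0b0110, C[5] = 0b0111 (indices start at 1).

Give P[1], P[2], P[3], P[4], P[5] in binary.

P[1] = 0b0010, P[2] = 0b1011, P[3] = 0b1011, P[4] = 0b1111, P[5] = 0b1101

ECB decryption: P_i = D(K, C_i).
P[1]: D(K, 0b1000) = 0b0010.
P[2]: D(K, 0b0100) = 0b1011.
P[3]: D(K, 0b0100) = 0b1011.
P[4]: D(K, 0b0110) = 0b1111.
P[5]: D(K, 0b0111) = 0b1101.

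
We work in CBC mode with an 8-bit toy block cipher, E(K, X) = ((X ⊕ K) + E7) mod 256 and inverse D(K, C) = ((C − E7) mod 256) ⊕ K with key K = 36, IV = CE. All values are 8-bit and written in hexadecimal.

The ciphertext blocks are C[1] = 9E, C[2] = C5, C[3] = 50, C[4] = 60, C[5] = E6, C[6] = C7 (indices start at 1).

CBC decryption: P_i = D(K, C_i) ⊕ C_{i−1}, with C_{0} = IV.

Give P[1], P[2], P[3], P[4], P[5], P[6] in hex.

P[1]: D(K, 9E) = 81; 81 ⊕ CE = 4F.
P[2]: D(K, C5) = E8; E8 ⊕ 9E = 76.
P[3]: D(K, 50) = 5F; 5F ⊕ C5 = 9A.
P[4]: D(K, 60) = 4F; 4F ⊕ 50 = 1F.
P[5]: D(K, E6) = C9; C9 ⊕ 60 = A9.
P[6]: D(K, C7) = D6; D6 ⊕ E6 = 30.

P[1] = 4F, P[2] = 76, P[3] = 9A, P[4] = 1F, P[5] = A9, P[6] = 30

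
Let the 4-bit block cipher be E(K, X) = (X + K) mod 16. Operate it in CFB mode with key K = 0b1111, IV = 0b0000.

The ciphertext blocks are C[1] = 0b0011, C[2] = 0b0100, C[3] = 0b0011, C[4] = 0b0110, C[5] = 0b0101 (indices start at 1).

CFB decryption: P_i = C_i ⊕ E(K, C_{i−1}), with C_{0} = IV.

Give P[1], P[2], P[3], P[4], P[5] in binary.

P[1] = 0b1100, P[2] = 0b0110, P[3] = 0b0000, P[4] = 0b0100, P[5] = 0b0000

P[1]: E(K, 0b0000) = 0b1111; 0b0011 ⊕ 0b1111 = 0b1100.
P[2]: E(K, 0b0011) = 0b0010; 0b0100 ⊕ 0b0010 = 0b0110.
P[3]: E(K, 0b0100) = 0b0011; 0b0011 ⊕ 0b0011 = 0b0000.
P[4]: E(K, 0b0011) = 0b0010; 0b0110 ⊕ 0b0010 = 0b0100.
P[5]: E(K, 0b0110) = 0b0101; 0b0101 ⊕ 0b0101 = 0b0000.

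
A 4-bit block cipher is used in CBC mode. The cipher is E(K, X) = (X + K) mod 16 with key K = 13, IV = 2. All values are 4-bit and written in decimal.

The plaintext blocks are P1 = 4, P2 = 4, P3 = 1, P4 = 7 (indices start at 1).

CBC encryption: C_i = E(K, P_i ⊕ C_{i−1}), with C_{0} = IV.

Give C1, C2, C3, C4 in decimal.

C1: P1 ⊕ 2 = 6; E(K, 6) = 3.
C2: P2 ⊕ 3 = 7; E(K, 7) = 4.
C3: P3 ⊕ 4 = 5; E(K, 5) = 2.
C4: P4 ⊕ 2 = 5; E(K, 5) = 2.

C1 = 3, C2 = 4, C3 = 2, C4 = 2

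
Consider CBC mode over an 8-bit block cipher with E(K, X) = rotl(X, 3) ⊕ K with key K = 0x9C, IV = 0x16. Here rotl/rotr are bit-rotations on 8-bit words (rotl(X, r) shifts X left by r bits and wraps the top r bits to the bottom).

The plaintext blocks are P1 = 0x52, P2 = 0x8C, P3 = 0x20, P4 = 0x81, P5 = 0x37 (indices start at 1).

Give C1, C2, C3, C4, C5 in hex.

CBC encryption: C_i = E(K, P_i ⊕ C_{i−1}), with C_{0} = IV.
C1: P1 ⊕ 0x16 = 0x44; E(K, 0x44) = 0xBE.
C2: P2 ⊕ 0xBE = 0x32; E(K, 0x32) = 0x0D.
C3: P3 ⊕ 0x0D = 0x2D; E(K, 0x2D) = 0xF5.
C4: P4 ⊕ 0xF5 = 0x74; E(K, 0x74) = 0x3F.
C5: P5 ⊕ 0x3F = 0x08; E(K, 0x08) = 0xDC.

C1 = 0xBE, C2 = 0x0D, C3 = 0xF5, C4 = 0x3F, C5 = 0xDC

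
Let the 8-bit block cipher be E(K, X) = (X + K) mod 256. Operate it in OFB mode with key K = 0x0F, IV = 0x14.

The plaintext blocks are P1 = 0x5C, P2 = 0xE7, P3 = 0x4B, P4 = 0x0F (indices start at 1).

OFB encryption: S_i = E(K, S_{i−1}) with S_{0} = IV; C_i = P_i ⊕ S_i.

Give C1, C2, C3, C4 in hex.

C1: S = E(K, 0x14) = 0x23; 0x5C ⊕ 0x23 = 0x7F.
C2: S = E(K, 0x23) = 0x32; 0xE7 ⊕ 0x32 = 0xD5.
C3: S = E(K, 0x32) = 0x41; 0x4B ⊕ 0x41 = 0x0A.
C4: S = E(K, 0x41) = 0x50; 0x0F ⊕ 0x50 = 0x5F.

C1 = 0x7F, C2 = 0xD5, C3 = 0x0A, C4 = 0x5F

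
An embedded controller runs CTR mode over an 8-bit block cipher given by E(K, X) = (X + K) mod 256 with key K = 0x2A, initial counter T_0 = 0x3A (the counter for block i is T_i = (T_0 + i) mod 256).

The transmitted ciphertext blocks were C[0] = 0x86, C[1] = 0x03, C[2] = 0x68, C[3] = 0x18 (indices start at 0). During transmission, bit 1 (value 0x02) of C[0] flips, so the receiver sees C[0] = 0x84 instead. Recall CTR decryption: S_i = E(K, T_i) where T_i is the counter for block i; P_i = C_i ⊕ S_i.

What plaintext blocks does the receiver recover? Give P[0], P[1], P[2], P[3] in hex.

Only C[0] changed, to 0x84. In CTR, a change in C_i flips the same bit in P_i only; the keystream is unaffected. Decrypting the received ciphertext:
P[0]: T = 0x3A, S = E(K, T) = 0x64; 0x84 ⊕ 0x64 = 0xE0.
P[1]: T = 0x3B, S = E(K, T) = 0x65; 0x03 ⊕ 0x65 = 0x66.
P[2]: T = 0x3C, S = E(K, T) = 0x66; 0x68 ⊕ 0x66 = 0x0E.
P[3]: T = 0x3D, S = E(K, T) = 0x67; 0x18 ⊕ 0x67 = 0x7F.
Blocks that differ from the original plaintext: P[0].

P[0] = 0xE0, P[1] = 0x66, P[2] = 0x0E, P[3] = 0x7F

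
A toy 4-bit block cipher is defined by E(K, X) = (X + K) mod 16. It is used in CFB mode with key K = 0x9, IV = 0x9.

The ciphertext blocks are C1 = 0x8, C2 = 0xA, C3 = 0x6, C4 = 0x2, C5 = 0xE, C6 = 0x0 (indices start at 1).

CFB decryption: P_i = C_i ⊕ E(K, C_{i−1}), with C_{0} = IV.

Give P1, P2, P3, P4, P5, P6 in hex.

P1: E(K, 0x9) = 0x2; 0x8 ⊕ 0x2 = 0xA.
P2: E(K, 0x8) = 0x1; 0xA ⊕ 0x1 = 0xB.
P3: E(K, 0xA) = 0x3; 0x6 ⊕ 0x3 = 0x5.
P4: E(K, 0x6) = 0xF; 0x2 ⊕ 0xF = 0xD.
P5: E(K, 0x2) = 0xB; 0xE ⊕ 0xB = 0x5.
P6: E(K, 0xE) = 0x7; 0x0 ⊕ 0x7 = 0x7.

P1 = 0xA, P2 = 0xB, P3 = 0x5, P4 = 0xD, P5 = 0x5, P6 = 0x7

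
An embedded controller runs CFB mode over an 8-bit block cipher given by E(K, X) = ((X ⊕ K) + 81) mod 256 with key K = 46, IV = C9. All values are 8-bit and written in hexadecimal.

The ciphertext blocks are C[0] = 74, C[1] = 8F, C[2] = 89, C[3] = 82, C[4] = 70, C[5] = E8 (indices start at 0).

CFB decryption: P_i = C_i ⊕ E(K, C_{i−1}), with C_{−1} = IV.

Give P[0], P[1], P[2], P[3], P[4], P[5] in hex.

P[0] = 64, P[1] = 3C, P[2] = C3, P[3] = D2, P[4] = 35, P[5] = 5F

P[0]: E(K, C9) = 10; 74 ⊕ 10 = 64.
P[1]: E(K, 74) = B3; 8F ⊕ B3 = 3C.
P[2]: E(K, 8F) = 4A; 89 ⊕ 4A = C3.
P[3]: E(K, 89) = 50; 82 ⊕ 50 = D2.
P[4]: E(K, 82) = 45; 70 ⊕ 45 = 35.
P[5]: E(K, 70) = B7; E8 ⊕ B7 = 5F.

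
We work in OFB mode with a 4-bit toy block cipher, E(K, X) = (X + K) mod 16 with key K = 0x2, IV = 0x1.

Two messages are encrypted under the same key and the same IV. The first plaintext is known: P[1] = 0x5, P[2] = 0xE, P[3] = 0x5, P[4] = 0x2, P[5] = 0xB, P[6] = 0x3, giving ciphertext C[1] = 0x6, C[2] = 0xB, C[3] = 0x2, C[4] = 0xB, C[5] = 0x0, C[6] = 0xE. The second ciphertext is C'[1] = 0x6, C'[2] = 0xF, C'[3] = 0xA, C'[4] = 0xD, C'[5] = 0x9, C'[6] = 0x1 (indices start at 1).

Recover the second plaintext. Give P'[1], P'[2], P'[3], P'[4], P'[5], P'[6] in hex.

In OFB with a reused IV, both messages share the same keystream S_i, so C_i ⊕ C'_i = P_i ⊕ P'_i and thus P'_i = P_i ⊕ C_i ⊕ C'_i.
P'[1]: 0x5 ⊕ 0x6 ⊕ 0x6 = 0x5.
P'[2]: 0xE ⊕ 0xB ⊕ 0xF = 0xA.
P'[3]: 0x5 ⊕ 0x2 ⊕ 0xA = 0xD.
P'[4]: 0x2 ⊕ 0xB ⊕ 0xD = 0x4.
P'[5]: 0xB ⊕ 0x0 ⊕ 0x9 = 0x2.
P'[6]: 0x3 ⊕ 0xE ⊕ 0x1 = 0xC.

P'[1] = 0x5, P'[2] = 0xA, P'[3] = 0xD, P'[4] = 0x4, P'[5] = 0x2, P'[6] = 0xC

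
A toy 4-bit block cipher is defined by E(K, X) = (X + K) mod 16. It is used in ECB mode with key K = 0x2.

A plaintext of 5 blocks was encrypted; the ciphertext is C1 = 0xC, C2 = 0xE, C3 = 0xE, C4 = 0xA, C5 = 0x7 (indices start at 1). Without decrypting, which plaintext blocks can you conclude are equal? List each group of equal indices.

ECB encrypts each block independently with the same key, so equal ciphertext blocks imply equal plaintext blocks.
C2 = C3 = 0xE, so P2 = P3.

P2 = P3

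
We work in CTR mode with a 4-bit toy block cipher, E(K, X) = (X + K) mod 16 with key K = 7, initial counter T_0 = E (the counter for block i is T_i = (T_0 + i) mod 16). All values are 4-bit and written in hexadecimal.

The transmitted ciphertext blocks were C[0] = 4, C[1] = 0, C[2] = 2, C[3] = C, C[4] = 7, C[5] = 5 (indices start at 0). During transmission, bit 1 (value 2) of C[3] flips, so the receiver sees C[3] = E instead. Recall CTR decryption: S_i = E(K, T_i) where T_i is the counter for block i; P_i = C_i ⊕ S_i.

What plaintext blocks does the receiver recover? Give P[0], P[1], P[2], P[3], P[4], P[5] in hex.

Only C[3] changed, to E. In CTR, a change in C_i flips the same bit in P_i only; the keystream is unaffected. Decrypting the received ciphertext:
P[0]: T = E, S = E(K, T) = 5; 4 ⊕ 5 = 1.
P[1]: T = F, S = E(K, T) = 6; 0 ⊕ 6 = 6.
P[2]: T = 0, S = E(K, T) = 7; 2 ⊕ 7 = 5.
P[3]: T = 1, S = E(K, T) = 8; E ⊕ 8 = 6.
P[4]: T = 2, S = E(K, T) = 9; 7 ⊕ 9 = E.
P[5]: T = 3, S = E(K, T) = A; 5 ⊕ A = F.
Blocks that differ from the original plaintext: P[3].

P[0] = 1, P[1] = 6, P[2] = 5, P[3] = 6, P[4] = E, P[5] = F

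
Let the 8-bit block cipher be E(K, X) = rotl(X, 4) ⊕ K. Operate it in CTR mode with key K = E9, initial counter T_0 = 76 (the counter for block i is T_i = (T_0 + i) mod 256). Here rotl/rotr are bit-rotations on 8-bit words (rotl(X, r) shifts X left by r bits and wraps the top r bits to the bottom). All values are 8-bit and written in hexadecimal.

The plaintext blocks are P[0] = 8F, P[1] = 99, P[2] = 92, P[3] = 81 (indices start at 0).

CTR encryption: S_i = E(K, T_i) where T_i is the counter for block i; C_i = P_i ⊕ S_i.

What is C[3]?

C[3] = FF

C[0]: T = 76, S = E(K, T) = 8E; 8F ⊕ 8E = 01.
C[1]: T = 77, S = E(K, T) = 9E; 99 ⊕ 9E = 07.
C[2]: T = 78, S = E(K, T) = 6E; 92 ⊕ 6E = FC.
C[3]: T = 79, S = E(K, T) = 7E; 81 ⊕ 7E = FF.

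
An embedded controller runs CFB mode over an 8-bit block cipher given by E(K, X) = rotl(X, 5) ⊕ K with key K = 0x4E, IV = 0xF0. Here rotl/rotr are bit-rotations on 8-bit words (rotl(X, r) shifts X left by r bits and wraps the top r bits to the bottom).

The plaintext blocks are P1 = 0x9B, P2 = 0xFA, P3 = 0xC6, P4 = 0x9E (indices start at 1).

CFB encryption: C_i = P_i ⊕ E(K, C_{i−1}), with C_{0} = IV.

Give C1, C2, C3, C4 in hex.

C1 = 0xCB, C2 = 0xCD, C3 = 0x31, C4 = 0xF6

C1: E(K, 0xF0) = 0x50; 0x9B ⊕ 0x50 = 0xCB.
C2: E(K, 0xCB) = 0x37; 0xFA ⊕ 0x37 = 0xCD.
C3: E(K, 0xCD) = 0xF7; 0xC6 ⊕ 0xF7 = 0x31.
C4: E(K, 0x31) = 0x68; 0x9E ⊕ 0x68 = 0xF6.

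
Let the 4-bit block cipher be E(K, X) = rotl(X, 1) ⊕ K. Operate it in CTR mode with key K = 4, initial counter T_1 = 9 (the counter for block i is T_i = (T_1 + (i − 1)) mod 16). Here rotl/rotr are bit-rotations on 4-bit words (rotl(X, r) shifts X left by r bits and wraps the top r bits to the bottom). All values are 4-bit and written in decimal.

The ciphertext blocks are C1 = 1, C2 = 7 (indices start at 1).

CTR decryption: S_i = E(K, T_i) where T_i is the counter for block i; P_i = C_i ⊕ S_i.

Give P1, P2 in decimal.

P1 = 6, P2 = 6

P1: T = 9, S = E(K, T) = 7; 1 ⊕ 7 = 6.
P2: T = 10, S = E(K, T) = 1; 7 ⊕ 1 = 6.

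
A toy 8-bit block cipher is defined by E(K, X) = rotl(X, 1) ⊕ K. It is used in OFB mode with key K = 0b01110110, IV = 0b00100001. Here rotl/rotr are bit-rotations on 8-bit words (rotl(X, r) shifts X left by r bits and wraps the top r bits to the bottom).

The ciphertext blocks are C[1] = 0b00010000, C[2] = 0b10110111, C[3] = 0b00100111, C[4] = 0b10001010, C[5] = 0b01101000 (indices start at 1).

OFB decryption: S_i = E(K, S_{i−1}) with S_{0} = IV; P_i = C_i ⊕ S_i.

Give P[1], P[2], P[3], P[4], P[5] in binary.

P[1] = 0b00100100, P[2] = 0b10101001, P[3] = 0b01101101, P[4] = 0b01101000, P[5] = 0b11011011

P[1]: S = E(K, 0b00100001) = 0b00110100; 0b00010000 ⊕ 0b00110100 = 0b00100100.
P[2]: S = E(K, 0b00110100) = 0b00011110; 0b10110111 ⊕ 0b00011110 = 0b10101001.
P[3]: S = E(K, 0b00011110) = 0b01001010; 0b00100111 ⊕ 0b01001010 = 0b01101101.
P[4]: S = E(K, 0b01001010) = 0b11100010; 0b10001010 ⊕ 0b11100010 = 0b01101000.
P[5]: S = E(K, 0b11100010) = 0b10110011; 0b01101000 ⊕ 0b10110011 = 0b11011011.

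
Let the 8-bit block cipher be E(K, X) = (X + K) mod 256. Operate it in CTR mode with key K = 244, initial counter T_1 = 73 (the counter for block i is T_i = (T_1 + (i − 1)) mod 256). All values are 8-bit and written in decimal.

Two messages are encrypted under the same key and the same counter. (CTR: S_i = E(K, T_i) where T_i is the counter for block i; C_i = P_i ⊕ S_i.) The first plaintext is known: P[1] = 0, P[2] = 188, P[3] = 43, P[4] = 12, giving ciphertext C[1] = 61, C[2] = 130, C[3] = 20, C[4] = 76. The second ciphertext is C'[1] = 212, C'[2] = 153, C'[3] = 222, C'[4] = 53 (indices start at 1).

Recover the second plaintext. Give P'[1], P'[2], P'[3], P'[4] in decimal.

In CTR with a reused counter, both messages share the same keystream S_i, so C_i ⊕ C'_i = P_i ⊕ P'_i and thus P'_i = P_i ⊕ C_i ⊕ C'_i.
P'[1]: 0 ⊕ 61 ⊕ 212 = 233.
P'[2]: 188 ⊕ 130 ⊕ 153 = 167.
P'[3]: 43 ⊕ 20 ⊕ 222 = 225.
P'[4]: 12 ⊕ 76 ⊕ 53 = 117.

P'[1] = 233, P'[2] = 167, P'[3] = 225, P'[4] = 117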